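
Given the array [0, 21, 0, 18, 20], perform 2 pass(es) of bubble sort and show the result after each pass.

After pass 1: [0, 0, 18, 20, 21] (3 swaps)
After pass 2: [0, 0, 18, 20, 21] (0 swaps)
Total swaps: 3


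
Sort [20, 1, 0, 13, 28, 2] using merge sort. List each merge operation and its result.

Divide and conquer:
  Merge [1] + [0] -> [0, 1]
  Merge [20] + [0, 1] -> [0, 1, 20]
  Merge [28] + [2] -> [2, 28]
  Merge [13] + [2, 28] -> [2, 13, 28]
  Merge [0, 1, 20] + [2, 13, 28] -> [0, 1, 2, 13, 20, 28]


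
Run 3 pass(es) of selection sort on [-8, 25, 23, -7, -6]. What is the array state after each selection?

Pass 1: Select minimum -8 at index 0, swap -> [-8, 25, 23, -7, -6]
Pass 2: Select minimum -7 at index 3, swap -> [-8, -7, 23, 25, -6]
Pass 3: Select minimum -6 at index 4, swap -> [-8, -7, -6, 25, 23]


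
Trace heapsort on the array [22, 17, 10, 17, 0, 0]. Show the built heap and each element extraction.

Build heap: [22, 17, 10, 17, 0, 0]
Extract 22: [17, 17, 10, 0, 0, 22]
Extract 17: [17, 0, 10, 0, 17, 22]
Extract 17: [10, 0, 0, 17, 17, 22]
Extract 10: [0, 0, 10, 17, 17, 22]
Extract 0: [0, 0, 10, 17, 17, 22]


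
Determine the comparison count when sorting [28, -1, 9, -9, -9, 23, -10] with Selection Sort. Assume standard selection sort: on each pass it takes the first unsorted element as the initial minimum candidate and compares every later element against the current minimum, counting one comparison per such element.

Pass 1: scan indices 1..6 for the minimum = 6 comparison(s); min is -10, place at index 0 -> [-10, -1, 9, -9, -9, 23, 28]
Pass 2: scan indices 2..6 for the minimum = 5 comparison(s); min is -9, place at index 1 -> [-10, -9, 9, -1, -9, 23, 28]
Pass 3: scan indices 3..6 for the minimum = 4 comparison(s); min is -9, place at index 2 -> [-10, -9, -9, -1, 9, 23, 28]
Pass 4: scan indices 4..6 for the minimum = 3 comparison(s); min is -1, place at index 3 -> [-10, -9, -9, -1, 9, 23, 28]
Pass 5: scan indices 5..6 for the minimum = 2 comparison(s); min is 9, place at index 4 -> [-10, -9, -9, -1, 9, 23, 28]
Pass 6: scan indices 6..6 for the minimum = 1 comparison(s); min is 23, place at index 5 -> [-10, -9, -9, -1, 9, 23, 28]
Selection sort always scans the whole unsorted suffix, so the count is (n-1) + (n-2) + ... + 1 = n(n-1)/2 = 7*6/2 = 21 regardless of the input order.
Total comparisons: 6 + 5 + 4 + 3 + 2 + 1 = 21


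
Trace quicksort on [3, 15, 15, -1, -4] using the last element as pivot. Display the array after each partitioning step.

Partition 1: pivot=-4 at index 0 -> [-4, 15, 15, -1, 3]
Partition 2: pivot=3 at index 2 -> [-4, -1, 3, 15, 15]
Partition 3: pivot=15 at index 4 -> [-4, -1, 3, 15, 15]


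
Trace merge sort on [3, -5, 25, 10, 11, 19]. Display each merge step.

Divide and conquer:
  Merge [-5] + [25] -> [-5, 25]
  Merge [3] + [-5, 25] -> [-5, 3, 25]
  Merge [11] + [19] -> [11, 19]
  Merge [10] + [11, 19] -> [10, 11, 19]
  Merge [-5, 3, 25] + [10, 11, 19] -> [-5, 3, 10, 11, 19, 25]


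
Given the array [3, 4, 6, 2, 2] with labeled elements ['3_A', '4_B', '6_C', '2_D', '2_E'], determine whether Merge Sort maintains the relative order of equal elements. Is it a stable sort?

Trace Merge Sort on the labeled array (the key is the number; the letter only tracks identity):
  Merge [3_A] + [4_B] -> [3_A, 4_B]
  Merge [2_D] + [2_E] -> [2_D, 2_E]
  Merge [6_C] + [2_D, 2_E] -> [2_D, 2_E, 6_C]
  Merge [3_A, 4_B] + [2_D, 2_E, 6_C] -> [2_D, 2_E, 3_A, 4_B, 6_C]
Final order: [2_D, 2_E, 3_A, 4_B, 6_C]
Equal keys:
  value 2: originally 2_D, 2_E; after sorting 2_D, 2_E -> order preserved
All equal keys kept their original relative order. Merge Sort is stable: when the heads of the two halves are equal the merge takes from the left half first.
Answer: Stable


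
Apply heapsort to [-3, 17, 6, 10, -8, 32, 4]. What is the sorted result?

Build heap: [32, 17, 6, 10, -8, -3, 4]
Extract 32: [17, 10, 6, 4, -8, -3, 32]
Extract 17: [10, 4, 6, -3, -8, 17, 32]
Extract 10: [6, 4, -8, -3, 10, 17, 32]
Extract 6: [4, -3, -8, 6, 10, 17, 32]
Extract 4: [-3, -8, 4, 6, 10, 17, 32]
Extract -3: [-8, -3, 4, 6, 10, 17, 32]


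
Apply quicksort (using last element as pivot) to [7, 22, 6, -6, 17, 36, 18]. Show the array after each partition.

Partition 1: pivot=18 at index 4 -> [7, 6, -6, 17, 18, 36, 22]
Partition 2: pivot=17 at index 3 -> [7, 6, -6, 17, 18, 36, 22]
Partition 3: pivot=-6 at index 0 -> [-6, 6, 7, 17, 18, 36, 22]
Partition 4: pivot=7 at index 2 -> [-6, 6, 7, 17, 18, 36, 22]
Partition 5: pivot=22 at index 5 -> [-6, 6, 7, 17, 18, 22, 36]


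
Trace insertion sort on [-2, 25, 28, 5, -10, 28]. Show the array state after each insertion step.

First element -2 is already 'sorted'
Insert 25: shifted 0 elements -> [-2, 25, 28, 5, -10, 28]
Insert 28: shifted 0 elements -> [-2, 25, 28, 5, -10, 28]
Insert 5: shifted 2 elements -> [-2, 5, 25, 28, -10, 28]
Insert -10: shifted 4 elements -> [-10, -2, 5, 25, 28, 28]
Insert 28: shifted 0 elements -> [-10, -2, 5, 25, 28, 28]


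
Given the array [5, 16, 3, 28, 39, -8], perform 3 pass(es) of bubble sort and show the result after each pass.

After pass 1: [5, 3, 16, 28, -8, 39] (2 swaps)
After pass 2: [3, 5, 16, -8, 28, 39] (2 swaps)
After pass 3: [3, 5, -8, 16, 28, 39] (1 swaps)
Total swaps: 5


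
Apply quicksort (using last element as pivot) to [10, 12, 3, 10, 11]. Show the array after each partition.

Partition 1: pivot=11 at index 3 -> [10, 3, 10, 11, 12]
Partition 2: pivot=10 at index 2 -> [10, 3, 10, 11, 12]
Partition 3: pivot=3 at index 0 -> [3, 10, 10, 11, 12]


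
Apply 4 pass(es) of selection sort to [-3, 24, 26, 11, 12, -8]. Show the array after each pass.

Pass 1: Select minimum -8 at index 5, swap -> [-8, 24, 26, 11, 12, -3]
Pass 2: Select minimum -3 at index 5, swap -> [-8, -3, 26, 11, 12, 24]
Pass 3: Select minimum 11 at index 3, swap -> [-8, -3, 11, 26, 12, 24]
Pass 4: Select minimum 12 at index 4, swap -> [-8, -3, 11, 12, 26, 24]


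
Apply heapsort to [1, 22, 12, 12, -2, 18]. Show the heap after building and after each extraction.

Build heap: [22, 12, 18, 1, -2, 12]
Extract 22: [18, 12, 12, 1, -2, 22]
Extract 18: [12, 1, 12, -2, 18, 22]
Extract 12: [12, 1, -2, 12, 18, 22]
Extract 12: [1, -2, 12, 12, 18, 22]
Extract 1: [-2, 1, 12, 12, 18, 22]


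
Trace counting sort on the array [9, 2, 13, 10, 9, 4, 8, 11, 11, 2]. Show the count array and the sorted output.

Count array: [0, 0, 2, 0, 1, 0, 0, 0, 1, 2, 1, 2, 0, 1]
(count[i] = number of elements equal to i)
Cumulative count: [0, 0, 2, 2, 3, 3, 3, 3, 4, 6, 7, 9, 9, 10]
Sorted: [2, 2, 4, 8, 9, 9, 10, 11, 11, 13]


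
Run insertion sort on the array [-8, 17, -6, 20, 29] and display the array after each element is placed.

First element -8 is already 'sorted'
Insert 17: shifted 0 elements -> [-8, 17, -6, 20, 29]
Insert -6: shifted 1 elements -> [-8, -6, 17, 20, 29]
Insert 20: shifted 0 elements -> [-8, -6, 17, 20, 29]
Insert 29: shifted 0 elements -> [-8, -6, 17, 20, 29]


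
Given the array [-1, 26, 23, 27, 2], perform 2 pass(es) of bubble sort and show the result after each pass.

After pass 1: [-1, 23, 26, 2, 27] (2 swaps)
After pass 2: [-1, 23, 2, 26, 27] (1 swaps)
Total swaps: 3


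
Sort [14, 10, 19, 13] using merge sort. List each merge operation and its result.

Divide and conquer:
  Merge [14] + [10] -> [10, 14]
  Merge [19] + [13] -> [13, 19]
  Merge [10, 14] + [13, 19] -> [10, 13, 14, 19]


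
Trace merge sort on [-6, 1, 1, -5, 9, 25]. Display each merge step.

Divide and conquer:
  Merge [1] + [1] -> [1, 1]
  Merge [-6] + [1, 1] -> [-6, 1, 1]
  Merge [9] + [25] -> [9, 25]
  Merge [-5] + [9, 25] -> [-5, 9, 25]
  Merge [-6, 1, 1] + [-5, 9, 25] -> [-6, -5, 1, 1, 9, 25]


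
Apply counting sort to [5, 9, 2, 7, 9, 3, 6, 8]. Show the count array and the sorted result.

Count array: [0, 0, 1, 1, 0, 1, 1, 1, 1, 2]
(count[i] = number of elements equal to i)
Cumulative count: [0, 0, 1, 2, 2, 3, 4, 5, 6, 8]
Sorted: [2, 3, 5, 6, 7, 8, 9, 9]


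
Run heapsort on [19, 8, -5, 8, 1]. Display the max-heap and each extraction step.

Build heap: [19, 8, -5, 8, 1]
Extract 19: [8, 8, -5, 1, 19]
Extract 8: [8, 1, -5, 8, 19]
Extract 8: [1, -5, 8, 8, 19]
Extract 1: [-5, 1, 8, 8, 19]


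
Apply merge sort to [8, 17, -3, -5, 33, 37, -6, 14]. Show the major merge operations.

Divide and conquer:
  Merge [8] + [17] -> [8, 17]
  Merge [-3] + [-5] -> [-5, -3]
  Merge [8, 17] + [-5, -3] -> [-5, -3, 8, 17]
  Merge [33] + [37] -> [33, 37]
  Merge [-6] + [14] -> [-6, 14]
  Merge [33, 37] + [-6, 14] -> [-6, 14, 33, 37]
  Merge [-5, -3, 8, 17] + [-6, 14, 33, 37] -> [-6, -5, -3, 8, 14, 17, 33, 37]


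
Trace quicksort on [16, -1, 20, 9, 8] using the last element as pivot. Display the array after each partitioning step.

Partition 1: pivot=8 at index 1 -> [-1, 8, 20, 9, 16]
Partition 2: pivot=16 at index 3 -> [-1, 8, 9, 16, 20]


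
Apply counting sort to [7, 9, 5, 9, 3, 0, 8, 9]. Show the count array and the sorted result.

Count array: [1, 0, 0, 1, 0, 1, 0, 1, 1, 3]
(count[i] = number of elements equal to i)
Cumulative count: [1, 1, 1, 2, 2, 3, 3, 4, 5, 8]
Sorted: [0, 3, 5, 7, 8, 9, 9, 9]


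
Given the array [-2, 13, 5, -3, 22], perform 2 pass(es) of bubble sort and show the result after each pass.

After pass 1: [-2, 5, -3, 13, 22] (2 swaps)
After pass 2: [-2, -3, 5, 13, 22] (1 swaps)
Total swaps: 3


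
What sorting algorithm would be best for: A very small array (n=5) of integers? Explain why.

Best choice: Insertion sort
Reason: For tiny inputs the O(n^2) overhead is negligible and insertion sort has minimal constant factors


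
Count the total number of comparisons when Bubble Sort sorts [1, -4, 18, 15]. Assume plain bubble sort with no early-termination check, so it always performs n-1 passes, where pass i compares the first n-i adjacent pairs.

Pass 1: compare adjacent pairs (0,1)..(2,3) = 3 comparison(s), 2 swap(s) -> [-4, 1, 15, 18]
Pass 2: compare adjacent pairs (0,1)..(1,2) = 2 comparison(s), 0 swap(s) -> [-4, 1, 15, 18]
Pass 3: compare adjacent pairs (0,1)..(0,1) = 1 comparison(s), 0 swap(s) -> [-4, 1, 15, 18]
Total comparisons: 3 + 2 + 1 = 6


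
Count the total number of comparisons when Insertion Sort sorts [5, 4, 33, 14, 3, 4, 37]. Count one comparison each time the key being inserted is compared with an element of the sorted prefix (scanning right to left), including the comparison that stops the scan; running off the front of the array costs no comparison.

Insert 4: 5 > 4 (shift), reached front = 1 comparison(s) -> [4, 5, 33, 14, 3, 4, 37]
Insert 33: 5 <= 33 (stop) = 1 comparison(s) -> [4, 5, 33, 14, 3, 4, 37]
Insert 14: 33 > 14 (shift), 5 <= 14 (stop) = 2 comparison(s) -> [4, 5, 14, 33, 3, 4, 37]
Insert 3: 33 > 3 (shift), 14 > 3 (shift), 5 > 3 (shift), 4 > 3 (shift), reached front = 4 comparison(s) -> [3, 4, 5, 14, 33, 4, 37]
Insert 4: 33 > 4 (shift), 14 > 4 (shift), 5 > 4 (shift), 4 <= 4 (stop) = 4 comparison(s) -> [3, 4, 4, 5, 14, 33, 37]
Insert 37: 33 <= 37 (stop) = 1 comparison(s) -> [3, 4, 4, 5, 14, 33, 37]
Total comparisons: 1 + 1 + 2 + 4 + 4 + 1 = 13


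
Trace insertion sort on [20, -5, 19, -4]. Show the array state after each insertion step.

First element 20 is already 'sorted'
Insert -5: shifted 1 elements -> [-5, 20, 19, -4]
Insert 19: shifted 1 elements -> [-5, 19, 20, -4]
Insert -4: shifted 2 elements -> [-5, -4, 19, 20]


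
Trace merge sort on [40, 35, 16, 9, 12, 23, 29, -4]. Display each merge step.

Divide and conquer:
  Merge [40] + [35] -> [35, 40]
  Merge [16] + [9] -> [9, 16]
  Merge [35, 40] + [9, 16] -> [9, 16, 35, 40]
  Merge [12] + [23] -> [12, 23]
  Merge [29] + [-4] -> [-4, 29]
  Merge [12, 23] + [-4, 29] -> [-4, 12, 23, 29]
  Merge [9, 16, 35, 40] + [-4, 12, 23, 29] -> [-4, 9, 12, 16, 23, 29, 35, 40]


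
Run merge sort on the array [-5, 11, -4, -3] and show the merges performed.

Divide and conquer:
  Merge [-5] + [11] -> [-5, 11]
  Merge [-4] + [-3] -> [-4, -3]
  Merge [-5, 11] + [-4, -3] -> [-5, -4, -3, 11]


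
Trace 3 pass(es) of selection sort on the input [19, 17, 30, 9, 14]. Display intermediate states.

Pass 1: Select minimum 9 at index 3, swap -> [9, 17, 30, 19, 14]
Pass 2: Select minimum 14 at index 4, swap -> [9, 14, 30, 19, 17]
Pass 3: Select minimum 17 at index 4, swap -> [9, 14, 17, 19, 30]


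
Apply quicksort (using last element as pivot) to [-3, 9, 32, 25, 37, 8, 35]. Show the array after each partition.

Partition 1: pivot=35 at index 5 -> [-3, 9, 32, 25, 8, 35, 37]
Partition 2: pivot=8 at index 1 -> [-3, 8, 32, 25, 9, 35, 37]
Partition 3: pivot=9 at index 2 -> [-3, 8, 9, 25, 32, 35, 37]
Partition 4: pivot=32 at index 4 -> [-3, 8, 9, 25, 32, 35, 37]


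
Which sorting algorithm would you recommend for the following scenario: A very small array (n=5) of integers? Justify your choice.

Best choice: Insertion sort
Reason: For tiny inputs the O(n^2) overhead is negligible and insertion sort has minimal constant factors


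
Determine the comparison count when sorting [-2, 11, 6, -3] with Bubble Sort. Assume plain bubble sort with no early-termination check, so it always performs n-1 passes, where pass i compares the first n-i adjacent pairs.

Pass 1: compare adjacent pairs (0,1)..(2,3) = 3 comparison(s), 2 swap(s) -> [-2, 6, -3, 11]
Pass 2: compare adjacent pairs (0,1)..(1,2) = 2 comparison(s), 1 swap(s) -> [-2, -3, 6, 11]
Pass 3: compare adjacent pairs (0,1)..(0,1) = 1 comparison(s), 1 swap(s) -> [-3, -2, 6, 11]
Total comparisons: 3 + 2 + 1 = 6


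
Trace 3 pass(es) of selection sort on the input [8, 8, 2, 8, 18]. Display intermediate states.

Pass 1: Select minimum 2 at index 2, swap -> [2, 8, 8, 8, 18]
Pass 2: Select minimum 8 at index 1, swap -> [2, 8, 8, 8, 18]
Pass 3: Select minimum 8 at index 2, swap -> [2, 8, 8, 8, 18]


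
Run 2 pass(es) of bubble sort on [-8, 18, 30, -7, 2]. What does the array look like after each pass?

After pass 1: [-8, 18, -7, 2, 30] (2 swaps)
After pass 2: [-8, -7, 2, 18, 30] (2 swaps)
Total swaps: 4


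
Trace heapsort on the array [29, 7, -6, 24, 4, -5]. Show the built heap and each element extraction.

Build heap: [29, 24, -5, 7, 4, -6]
Extract 29: [24, 7, -5, -6, 4, 29]
Extract 24: [7, 4, -5, -6, 24, 29]
Extract 7: [4, -6, -5, 7, 24, 29]
Extract 4: [-5, -6, 4, 7, 24, 29]
Extract -5: [-6, -5, 4, 7, 24, 29]


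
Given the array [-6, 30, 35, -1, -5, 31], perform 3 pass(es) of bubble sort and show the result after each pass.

After pass 1: [-6, 30, -1, -5, 31, 35] (3 swaps)
After pass 2: [-6, -1, -5, 30, 31, 35] (2 swaps)
After pass 3: [-6, -5, -1, 30, 31, 35] (1 swaps)
Total swaps: 6


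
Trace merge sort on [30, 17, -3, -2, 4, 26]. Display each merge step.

Divide and conquer:
  Merge [17] + [-3] -> [-3, 17]
  Merge [30] + [-3, 17] -> [-3, 17, 30]
  Merge [4] + [26] -> [4, 26]
  Merge [-2] + [4, 26] -> [-2, 4, 26]
  Merge [-3, 17, 30] + [-2, 4, 26] -> [-3, -2, 4, 17, 26, 30]


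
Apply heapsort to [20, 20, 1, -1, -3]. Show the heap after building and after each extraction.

Build heap: [20, 20, 1, -1, -3]
Extract 20: [20, -1, 1, -3, 20]
Extract 20: [1, -1, -3, 20, 20]
Extract 1: [-1, -3, 1, 20, 20]
Extract -1: [-3, -1, 1, 20, 20]


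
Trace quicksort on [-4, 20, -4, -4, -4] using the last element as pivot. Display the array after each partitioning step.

Partition 1: pivot=-4 at index 3 -> [-4, -4, -4, -4, 20]
Partition 2: pivot=-4 at index 2 -> [-4, -4, -4, -4, 20]
Partition 3: pivot=-4 at index 1 -> [-4, -4, -4, -4, 20]


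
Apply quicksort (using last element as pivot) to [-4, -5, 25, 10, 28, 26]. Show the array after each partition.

Partition 1: pivot=26 at index 4 -> [-4, -5, 25, 10, 26, 28]
Partition 2: pivot=10 at index 2 -> [-4, -5, 10, 25, 26, 28]
Partition 3: pivot=-5 at index 0 -> [-5, -4, 10, 25, 26, 28]


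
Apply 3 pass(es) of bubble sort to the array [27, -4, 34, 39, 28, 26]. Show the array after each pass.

After pass 1: [-4, 27, 34, 28, 26, 39] (3 swaps)
After pass 2: [-4, 27, 28, 26, 34, 39] (2 swaps)
After pass 3: [-4, 27, 26, 28, 34, 39] (1 swaps)
Total swaps: 6


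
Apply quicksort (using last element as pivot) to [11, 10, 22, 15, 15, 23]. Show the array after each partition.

Partition 1: pivot=23 at index 5 -> [11, 10, 22, 15, 15, 23]
Partition 2: pivot=15 at index 3 -> [11, 10, 15, 15, 22, 23]
Partition 3: pivot=15 at index 2 -> [11, 10, 15, 15, 22, 23]
Partition 4: pivot=10 at index 0 -> [10, 11, 15, 15, 22, 23]


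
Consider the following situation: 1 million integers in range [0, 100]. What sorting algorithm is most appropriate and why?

Best choice: Counting sort
Reason: O(n + k) where k=100 is small; linear time beats O(n log n)


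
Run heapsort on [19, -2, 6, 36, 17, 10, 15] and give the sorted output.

Build heap: [36, 19, 15, -2, 17, 10, 6]
Extract 36: [19, 17, 15, -2, 6, 10, 36]
Extract 19: [17, 10, 15, -2, 6, 19, 36]
Extract 17: [15, 10, 6, -2, 17, 19, 36]
Extract 15: [10, -2, 6, 15, 17, 19, 36]
Extract 10: [6, -2, 10, 15, 17, 19, 36]
Extract 6: [-2, 6, 10, 15, 17, 19, 36]


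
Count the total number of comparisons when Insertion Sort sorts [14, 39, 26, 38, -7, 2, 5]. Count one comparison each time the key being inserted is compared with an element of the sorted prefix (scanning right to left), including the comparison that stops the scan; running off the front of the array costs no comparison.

Insert 39: 14 <= 39 (stop) = 1 comparison(s) -> [14, 39, 26, 38, -7, 2, 5]
Insert 26: 39 > 26 (shift), 14 <= 26 (stop) = 2 comparison(s) -> [14, 26, 39, 38, -7, 2, 5]
Insert 38: 39 > 38 (shift), 26 <= 38 (stop) = 2 comparison(s) -> [14, 26, 38, 39, -7, 2, 5]
Insert -7: 39 > -7 (shift), 38 > -7 (shift), 26 > -7 (shift), 14 > -7 (shift), reached front = 4 comparison(s) -> [-7, 14, 26, 38, 39, 2, 5]
Insert 2: 39 > 2 (shift), 38 > 2 (shift), 26 > 2 (shift), 14 > 2 (shift), -7 <= 2 (stop) = 5 comparison(s) -> [-7, 2, 14, 26, 38, 39, 5]
Insert 5: 39 > 5 (shift), 38 > 5 (shift), 26 > 5 (shift), 14 > 5 (shift), 2 <= 5 (stop) = 5 comparison(s) -> [-7, 2, 5, 14, 26, 38, 39]
Total comparisons: 1 + 2 + 2 + 4 + 5 + 5 = 19


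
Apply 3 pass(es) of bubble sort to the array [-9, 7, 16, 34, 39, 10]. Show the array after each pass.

After pass 1: [-9, 7, 16, 34, 10, 39] (1 swaps)
After pass 2: [-9, 7, 16, 10, 34, 39] (1 swaps)
After pass 3: [-9, 7, 10, 16, 34, 39] (1 swaps)
Total swaps: 3


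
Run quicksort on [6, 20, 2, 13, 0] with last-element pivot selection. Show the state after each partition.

Partition 1: pivot=0 at index 0 -> [0, 20, 2, 13, 6]
Partition 2: pivot=6 at index 2 -> [0, 2, 6, 13, 20]
Partition 3: pivot=20 at index 4 -> [0, 2, 6, 13, 20]


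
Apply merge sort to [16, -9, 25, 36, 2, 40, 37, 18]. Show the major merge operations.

Divide and conquer:
  Merge [16] + [-9] -> [-9, 16]
  Merge [25] + [36] -> [25, 36]
  Merge [-9, 16] + [25, 36] -> [-9, 16, 25, 36]
  Merge [2] + [40] -> [2, 40]
  Merge [37] + [18] -> [18, 37]
  Merge [2, 40] + [18, 37] -> [2, 18, 37, 40]
  Merge [-9, 16, 25, 36] + [2, 18, 37, 40] -> [-9, 2, 16, 18, 25, 36, 37, 40]


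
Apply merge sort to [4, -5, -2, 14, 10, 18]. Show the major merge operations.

Divide and conquer:
  Merge [-5] + [-2] -> [-5, -2]
  Merge [4] + [-5, -2] -> [-5, -2, 4]
  Merge [10] + [18] -> [10, 18]
  Merge [14] + [10, 18] -> [10, 14, 18]
  Merge [-5, -2, 4] + [10, 14, 18] -> [-5, -2, 4, 10, 14, 18]


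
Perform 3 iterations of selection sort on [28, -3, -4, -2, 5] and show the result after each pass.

Pass 1: Select minimum -4 at index 2, swap -> [-4, -3, 28, -2, 5]
Pass 2: Select minimum -3 at index 1, swap -> [-4, -3, 28, -2, 5]
Pass 3: Select minimum -2 at index 3, swap -> [-4, -3, -2, 28, 5]


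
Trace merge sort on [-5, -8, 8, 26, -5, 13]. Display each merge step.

Divide and conquer:
  Merge [-8] + [8] -> [-8, 8]
  Merge [-5] + [-8, 8] -> [-8, -5, 8]
  Merge [-5] + [13] -> [-5, 13]
  Merge [26] + [-5, 13] -> [-5, 13, 26]
  Merge [-8, -5, 8] + [-5, 13, 26] -> [-8, -5, -5, 8, 13, 26]


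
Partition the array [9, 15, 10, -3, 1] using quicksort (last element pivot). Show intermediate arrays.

Partition 1: pivot=1 at index 1 -> [-3, 1, 10, 9, 15]
Partition 2: pivot=15 at index 4 -> [-3, 1, 10, 9, 15]
Partition 3: pivot=9 at index 2 -> [-3, 1, 9, 10, 15]


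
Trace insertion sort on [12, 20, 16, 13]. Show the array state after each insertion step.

First element 12 is already 'sorted'
Insert 20: shifted 0 elements -> [12, 20, 16, 13]
Insert 16: shifted 1 elements -> [12, 16, 20, 13]
Insert 13: shifted 2 elements -> [12, 13, 16, 20]


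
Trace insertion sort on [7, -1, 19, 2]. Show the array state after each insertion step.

First element 7 is already 'sorted'
Insert -1: shifted 1 elements -> [-1, 7, 19, 2]
Insert 19: shifted 0 elements -> [-1, 7, 19, 2]
Insert 2: shifted 2 elements -> [-1, 2, 7, 19]


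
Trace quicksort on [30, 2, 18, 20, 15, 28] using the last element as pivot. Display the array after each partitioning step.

Partition 1: pivot=28 at index 4 -> [2, 18, 20, 15, 28, 30]
Partition 2: pivot=15 at index 1 -> [2, 15, 20, 18, 28, 30]
Partition 3: pivot=18 at index 2 -> [2, 15, 18, 20, 28, 30]


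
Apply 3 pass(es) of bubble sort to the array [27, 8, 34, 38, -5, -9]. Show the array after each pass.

After pass 1: [8, 27, 34, -5, -9, 38] (3 swaps)
After pass 2: [8, 27, -5, -9, 34, 38] (2 swaps)
After pass 3: [8, -5, -9, 27, 34, 38] (2 swaps)
Total swaps: 7


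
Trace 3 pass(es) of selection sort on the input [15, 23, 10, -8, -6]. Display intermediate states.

Pass 1: Select minimum -8 at index 3, swap -> [-8, 23, 10, 15, -6]
Pass 2: Select minimum -6 at index 4, swap -> [-8, -6, 10, 15, 23]
Pass 3: Select minimum 10 at index 2, swap -> [-8, -6, 10, 15, 23]


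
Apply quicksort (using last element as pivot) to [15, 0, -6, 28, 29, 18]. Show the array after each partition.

Partition 1: pivot=18 at index 3 -> [15, 0, -6, 18, 29, 28]
Partition 2: pivot=-6 at index 0 -> [-6, 0, 15, 18, 29, 28]
Partition 3: pivot=15 at index 2 -> [-6, 0, 15, 18, 29, 28]
Partition 4: pivot=28 at index 4 -> [-6, 0, 15, 18, 28, 29]


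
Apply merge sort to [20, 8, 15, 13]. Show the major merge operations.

Divide and conquer:
  Merge [20] + [8] -> [8, 20]
  Merge [15] + [13] -> [13, 15]
  Merge [8, 20] + [13, 15] -> [8, 13, 15, 20]


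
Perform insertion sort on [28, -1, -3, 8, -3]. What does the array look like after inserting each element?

First element 28 is already 'sorted'
Insert -1: shifted 1 elements -> [-1, 28, -3, 8, -3]
Insert -3: shifted 2 elements -> [-3, -1, 28, 8, -3]
Insert 8: shifted 1 elements -> [-3, -1, 8, 28, -3]
Insert -3: shifted 3 elements -> [-3, -3, -1, 8, 28]


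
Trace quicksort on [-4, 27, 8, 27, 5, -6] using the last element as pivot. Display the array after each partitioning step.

Partition 1: pivot=-6 at index 0 -> [-6, 27, 8, 27, 5, -4]
Partition 2: pivot=-4 at index 1 -> [-6, -4, 8, 27, 5, 27]
Partition 3: pivot=27 at index 5 -> [-6, -4, 8, 27, 5, 27]
Partition 4: pivot=5 at index 2 -> [-6, -4, 5, 27, 8, 27]
Partition 5: pivot=8 at index 3 -> [-6, -4, 5, 8, 27, 27]


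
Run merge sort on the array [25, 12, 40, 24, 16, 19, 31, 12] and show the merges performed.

Divide and conquer:
  Merge [25] + [12] -> [12, 25]
  Merge [40] + [24] -> [24, 40]
  Merge [12, 25] + [24, 40] -> [12, 24, 25, 40]
  Merge [16] + [19] -> [16, 19]
  Merge [31] + [12] -> [12, 31]
  Merge [16, 19] + [12, 31] -> [12, 16, 19, 31]
  Merge [12, 24, 25, 40] + [12, 16, 19, 31] -> [12, 12, 16, 19, 24, 25, 31, 40]


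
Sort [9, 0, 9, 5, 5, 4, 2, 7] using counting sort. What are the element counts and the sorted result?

Count array: [1, 0, 1, 0, 1, 2, 0, 1, 0, 2]
(count[i] = number of elements equal to i)
Cumulative count: [1, 1, 2, 2, 3, 5, 5, 6, 6, 8]
Sorted: [0, 2, 4, 5, 5, 7, 9, 9]


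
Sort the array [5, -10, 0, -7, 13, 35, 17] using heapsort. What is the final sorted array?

Build heap: [35, 13, 17, -7, -10, 0, 5]
Extract 35: [17, 13, 5, -7, -10, 0, 35]
Extract 17: [13, 0, 5, -7, -10, 17, 35]
Extract 13: [5, 0, -10, -7, 13, 17, 35]
Extract 5: [0, -7, -10, 5, 13, 17, 35]
Extract 0: [-7, -10, 0, 5, 13, 17, 35]
Extract -7: [-10, -7, 0, 5, 13, 17, 35]


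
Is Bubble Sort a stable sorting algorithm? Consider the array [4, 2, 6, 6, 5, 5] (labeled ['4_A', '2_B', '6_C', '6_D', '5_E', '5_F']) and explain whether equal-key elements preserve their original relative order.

Trace Bubble Sort on the labeled array (the key is the number; the letter only tracks identity):
  After pass 1: [2_B, 4_A, 6_C, 5_E, 5_F, 6_D]
  After pass 2: [2_B, 4_A, 5_E, 5_F, 6_C, 6_D]
  After pass 3: [2_B, 4_A, 5_E, 5_F, 6_C, 6_D] (no swaps, done)
Final order: [2_B, 4_A, 5_E, 5_F, 6_C, 6_D]
Equal keys:
  value 5: originally 5_E, 5_F; after sorting 5_E, 5_F -> order preserved
  value 6: originally 6_C, 6_D; after sorting 6_C, 6_D -> order preserved
All equal keys kept their original relative order. Bubble Sort is stable: it only swaps adjacent elements when the left one is strictly greater, so equal keys never move past each other.
Answer: Stable


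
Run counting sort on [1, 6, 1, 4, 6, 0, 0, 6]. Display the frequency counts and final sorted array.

Count array: [2, 2, 0, 0, 1, 0, 3]
(count[i] = number of elements equal to i)
Cumulative count: [2, 4, 4, 4, 5, 5, 8]
Sorted: [0, 0, 1, 1, 4, 6, 6, 6]


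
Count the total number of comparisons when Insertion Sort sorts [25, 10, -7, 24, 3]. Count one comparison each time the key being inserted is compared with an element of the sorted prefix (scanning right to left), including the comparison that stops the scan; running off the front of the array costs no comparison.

Insert 10: 25 > 10 (shift), reached front = 1 comparison(s) -> [10, 25, -7, 24, 3]
Insert -7: 25 > -7 (shift), 10 > -7 (shift), reached front = 2 comparison(s) -> [-7, 10, 25, 24, 3]
Insert 24: 25 > 24 (shift), 10 <= 24 (stop) = 2 comparison(s) -> [-7, 10, 24, 25, 3]
Insert 3: 25 > 3 (shift), 24 > 3 (shift), 10 > 3 (shift), -7 <= 3 (stop) = 4 comparison(s) -> [-7, 3, 10, 24, 25]
Total comparisons: 1 + 2 + 2 + 4 = 9


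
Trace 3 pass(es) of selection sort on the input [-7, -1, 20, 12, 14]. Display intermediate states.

Pass 1: Select minimum -7 at index 0, swap -> [-7, -1, 20, 12, 14]
Pass 2: Select minimum -1 at index 1, swap -> [-7, -1, 20, 12, 14]
Pass 3: Select minimum 12 at index 3, swap -> [-7, -1, 12, 20, 14]


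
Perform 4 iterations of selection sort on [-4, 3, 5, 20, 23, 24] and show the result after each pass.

Pass 1: Select minimum -4 at index 0, swap -> [-4, 3, 5, 20, 23, 24]
Pass 2: Select minimum 3 at index 1, swap -> [-4, 3, 5, 20, 23, 24]
Pass 3: Select minimum 5 at index 2, swap -> [-4, 3, 5, 20, 23, 24]
Pass 4: Select minimum 20 at index 3, swap -> [-4, 3, 5, 20, 23, 24]


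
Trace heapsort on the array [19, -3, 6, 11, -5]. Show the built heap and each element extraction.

Build heap: [19, 11, 6, -3, -5]
Extract 19: [11, -3, 6, -5, 19]
Extract 11: [6, -3, -5, 11, 19]
Extract 6: [-3, -5, 6, 11, 19]
Extract -3: [-5, -3, 6, 11, 19]


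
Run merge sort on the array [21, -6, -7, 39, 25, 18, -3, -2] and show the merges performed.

Divide and conquer:
  Merge [21] + [-6] -> [-6, 21]
  Merge [-7] + [39] -> [-7, 39]
  Merge [-6, 21] + [-7, 39] -> [-7, -6, 21, 39]
  Merge [25] + [18] -> [18, 25]
  Merge [-3] + [-2] -> [-3, -2]
  Merge [18, 25] + [-3, -2] -> [-3, -2, 18, 25]
  Merge [-7, -6, 21, 39] + [-3, -2, 18, 25] -> [-7, -6, -3, -2, 18, 21, 25, 39]


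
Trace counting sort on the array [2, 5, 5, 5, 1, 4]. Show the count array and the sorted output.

Count array: [0, 1, 1, 0, 1, 3]
(count[i] = number of elements equal to i)
Cumulative count: [0, 1, 2, 2, 3, 6]
Sorted: [1, 2, 4, 5, 5, 5]


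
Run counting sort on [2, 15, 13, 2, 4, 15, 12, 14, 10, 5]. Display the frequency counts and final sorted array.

Count array: [0, 0, 2, 0, 1, 1, 0, 0, 0, 0, 1, 0, 1, 1, 1, 2]
(count[i] = number of elements equal to i)
Cumulative count: [0, 0, 2, 2, 3, 4, 4, 4, 4, 4, 5, 5, 6, 7, 8, 10]
Sorted: [2, 2, 4, 5, 10, 12, 13, 14, 15, 15]


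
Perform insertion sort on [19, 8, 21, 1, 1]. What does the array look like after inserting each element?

First element 19 is already 'sorted'
Insert 8: shifted 1 elements -> [8, 19, 21, 1, 1]
Insert 21: shifted 0 elements -> [8, 19, 21, 1, 1]
Insert 1: shifted 3 elements -> [1, 8, 19, 21, 1]
Insert 1: shifted 3 elements -> [1, 1, 8, 19, 21]


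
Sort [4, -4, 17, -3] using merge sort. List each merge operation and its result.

Divide and conquer:
  Merge [4] + [-4] -> [-4, 4]
  Merge [17] + [-3] -> [-3, 17]
  Merge [-4, 4] + [-3, 17] -> [-4, -3, 4, 17]


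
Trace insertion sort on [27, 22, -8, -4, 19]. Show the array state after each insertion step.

First element 27 is already 'sorted'
Insert 22: shifted 1 elements -> [22, 27, -8, -4, 19]
Insert -8: shifted 2 elements -> [-8, 22, 27, -4, 19]
Insert -4: shifted 2 elements -> [-8, -4, 22, 27, 19]
Insert 19: shifted 2 elements -> [-8, -4, 19, 22, 27]


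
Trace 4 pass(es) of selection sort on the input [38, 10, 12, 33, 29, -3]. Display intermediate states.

Pass 1: Select minimum -3 at index 5, swap -> [-3, 10, 12, 33, 29, 38]
Pass 2: Select minimum 10 at index 1, swap -> [-3, 10, 12, 33, 29, 38]
Pass 3: Select minimum 12 at index 2, swap -> [-3, 10, 12, 33, 29, 38]
Pass 4: Select minimum 29 at index 4, swap -> [-3, 10, 12, 29, 33, 38]


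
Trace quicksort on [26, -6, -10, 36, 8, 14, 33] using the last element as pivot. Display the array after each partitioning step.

Partition 1: pivot=33 at index 5 -> [26, -6, -10, 8, 14, 33, 36]
Partition 2: pivot=14 at index 3 -> [-6, -10, 8, 14, 26, 33, 36]
Partition 3: pivot=8 at index 2 -> [-6, -10, 8, 14, 26, 33, 36]
Partition 4: pivot=-10 at index 0 -> [-10, -6, 8, 14, 26, 33, 36]


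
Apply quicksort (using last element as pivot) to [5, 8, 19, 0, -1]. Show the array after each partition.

Partition 1: pivot=-1 at index 0 -> [-1, 8, 19, 0, 5]
Partition 2: pivot=5 at index 2 -> [-1, 0, 5, 8, 19]
Partition 3: pivot=19 at index 4 -> [-1, 0, 5, 8, 19]


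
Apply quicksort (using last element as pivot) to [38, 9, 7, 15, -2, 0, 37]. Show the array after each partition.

Partition 1: pivot=37 at index 5 -> [9, 7, 15, -2, 0, 37, 38]
Partition 2: pivot=0 at index 1 -> [-2, 0, 15, 9, 7, 37, 38]
Partition 3: pivot=7 at index 2 -> [-2, 0, 7, 9, 15, 37, 38]
Partition 4: pivot=15 at index 4 -> [-2, 0, 7, 9, 15, 37, 38]


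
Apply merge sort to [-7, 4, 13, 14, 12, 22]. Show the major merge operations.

Divide and conquer:
  Merge [4] + [13] -> [4, 13]
  Merge [-7] + [4, 13] -> [-7, 4, 13]
  Merge [12] + [22] -> [12, 22]
  Merge [14] + [12, 22] -> [12, 14, 22]
  Merge [-7, 4, 13] + [12, 14, 22] -> [-7, 4, 12, 13, 14, 22]


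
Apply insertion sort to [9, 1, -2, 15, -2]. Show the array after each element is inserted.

First element 9 is already 'sorted'
Insert 1: shifted 1 elements -> [1, 9, -2, 15, -2]
Insert -2: shifted 2 elements -> [-2, 1, 9, 15, -2]
Insert 15: shifted 0 elements -> [-2, 1, 9, 15, -2]
Insert -2: shifted 3 elements -> [-2, -2, 1, 9, 15]


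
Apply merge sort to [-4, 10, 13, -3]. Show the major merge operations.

Divide and conquer:
  Merge [-4] + [10] -> [-4, 10]
  Merge [13] + [-3] -> [-3, 13]
  Merge [-4, 10] + [-3, 13] -> [-4, -3, 10, 13]


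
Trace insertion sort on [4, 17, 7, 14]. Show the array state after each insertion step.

First element 4 is already 'sorted'
Insert 17: shifted 0 elements -> [4, 17, 7, 14]
Insert 7: shifted 1 elements -> [4, 7, 17, 14]
Insert 14: shifted 1 elements -> [4, 7, 14, 17]


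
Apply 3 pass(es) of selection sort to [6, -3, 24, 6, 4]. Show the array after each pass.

Pass 1: Select minimum -3 at index 1, swap -> [-3, 6, 24, 6, 4]
Pass 2: Select minimum 4 at index 4, swap -> [-3, 4, 24, 6, 6]
Pass 3: Select minimum 6 at index 3, swap -> [-3, 4, 6, 24, 6]


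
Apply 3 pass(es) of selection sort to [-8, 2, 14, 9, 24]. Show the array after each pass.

Pass 1: Select minimum -8 at index 0, swap -> [-8, 2, 14, 9, 24]
Pass 2: Select minimum 2 at index 1, swap -> [-8, 2, 14, 9, 24]
Pass 3: Select minimum 9 at index 3, swap -> [-8, 2, 9, 14, 24]


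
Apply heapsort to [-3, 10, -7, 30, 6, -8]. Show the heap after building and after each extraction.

Build heap: [30, 10, -7, -3, 6, -8]
Extract 30: [10, 6, -7, -3, -8, 30]
Extract 10: [6, -3, -7, -8, 10, 30]
Extract 6: [-3, -8, -7, 6, 10, 30]
Extract -3: [-7, -8, -3, 6, 10, 30]
Extract -7: [-8, -7, -3, 6, 10, 30]


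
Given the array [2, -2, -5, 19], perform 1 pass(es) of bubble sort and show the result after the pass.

After pass 1: [-2, -5, 2, 19] (2 swaps)
Total swaps: 2


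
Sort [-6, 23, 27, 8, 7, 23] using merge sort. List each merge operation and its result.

Divide and conquer:
  Merge [23] + [27] -> [23, 27]
  Merge [-6] + [23, 27] -> [-6, 23, 27]
  Merge [7] + [23] -> [7, 23]
  Merge [8] + [7, 23] -> [7, 8, 23]
  Merge [-6, 23, 27] + [7, 8, 23] -> [-6, 7, 8, 23, 23, 27]


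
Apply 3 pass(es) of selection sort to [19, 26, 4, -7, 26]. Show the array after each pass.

Pass 1: Select minimum -7 at index 3, swap -> [-7, 26, 4, 19, 26]
Pass 2: Select minimum 4 at index 2, swap -> [-7, 4, 26, 19, 26]
Pass 3: Select minimum 19 at index 3, swap -> [-7, 4, 19, 26, 26]


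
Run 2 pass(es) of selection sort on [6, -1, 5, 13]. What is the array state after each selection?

Pass 1: Select minimum -1 at index 1, swap -> [-1, 6, 5, 13]
Pass 2: Select minimum 5 at index 2, swap -> [-1, 5, 6, 13]


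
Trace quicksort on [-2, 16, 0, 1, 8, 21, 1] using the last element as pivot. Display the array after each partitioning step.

Partition 1: pivot=1 at index 3 -> [-2, 0, 1, 1, 8, 21, 16]
Partition 2: pivot=1 at index 2 -> [-2, 0, 1, 1, 8, 21, 16]
Partition 3: pivot=0 at index 1 -> [-2, 0, 1, 1, 8, 21, 16]
Partition 4: pivot=16 at index 5 -> [-2, 0, 1, 1, 8, 16, 21]


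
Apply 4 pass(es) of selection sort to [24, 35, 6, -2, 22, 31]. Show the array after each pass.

Pass 1: Select minimum -2 at index 3, swap -> [-2, 35, 6, 24, 22, 31]
Pass 2: Select minimum 6 at index 2, swap -> [-2, 6, 35, 24, 22, 31]
Pass 3: Select minimum 22 at index 4, swap -> [-2, 6, 22, 24, 35, 31]
Pass 4: Select minimum 24 at index 3, swap -> [-2, 6, 22, 24, 35, 31]


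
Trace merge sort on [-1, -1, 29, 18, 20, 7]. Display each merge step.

Divide and conquer:
  Merge [-1] + [29] -> [-1, 29]
  Merge [-1] + [-1, 29] -> [-1, -1, 29]
  Merge [20] + [7] -> [7, 20]
  Merge [18] + [7, 20] -> [7, 18, 20]
  Merge [-1, -1, 29] + [7, 18, 20] -> [-1, -1, 7, 18, 20, 29]


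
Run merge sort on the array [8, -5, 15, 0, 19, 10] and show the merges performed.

Divide and conquer:
  Merge [-5] + [15] -> [-5, 15]
  Merge [8] + [-5, 15] -> [-5, 8, 15]
  Merge [19] + [10] -> [10, 19]
  Merge [0] + [10, 19] -> [0, 10, 19]
  Merge [-5, 8, 15] + [0, 10, 19] -> [-5, 0, 8, 10, 15, 19]


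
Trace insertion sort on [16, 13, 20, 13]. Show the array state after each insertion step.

First element 16 is already 'sorted'
Insert 13: shifted 1 elements -> [13, 16, 20, 13]
Insert 20: shifted 0 elements -> [13, 16, 20, 13]
Insert 13: shifted 2 elements -> [13, 13, 16, 20]


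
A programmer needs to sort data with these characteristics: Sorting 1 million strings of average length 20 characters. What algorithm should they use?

Best choice: MSD radix sort or Mergesort
Reason: MSD radix sort is a non-comparison sort that buckets the strings by successive character positions, running in time proportional to the total number of characters examined rather than O(n log n) string comparisons; mergesort is a stable O(n log n)-comparison alternative that works for arbitrary variable-length keys


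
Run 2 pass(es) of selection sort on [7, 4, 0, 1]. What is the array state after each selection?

Pass 1: Select minimum 0 at index 2, swap -> [0, 4, 7, 1]
Pass 2: Select minimum 1 at index 3, swap -> [0, 1, 7, 4]


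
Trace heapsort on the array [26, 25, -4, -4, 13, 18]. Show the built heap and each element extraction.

Build heap: [26, 25, 18, -4, 13, -4]
Extract 26: [25, 13, 18, -4, -4, 26]
Extract 25: [18, 13, -4, -4, 25, 26]
Extract 18: [13, -4, -4, 18, 25, 26]
Extract 13: [-4, -4, 13, 18, 25, 26]
Extract -4: [-4, -4, 13, 18, 25, 26]


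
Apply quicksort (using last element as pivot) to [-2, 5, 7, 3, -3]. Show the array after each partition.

Partition 1: pivot=-3 at index 0 -> [-3, 5, 7, 3, -2]
Partition 2: pivot=-2 at index 1 -> [-3, -2, 7, 3, 5]
Partition 3: pivot=5 at index 3 -> [-3, -2, 3, 5, 7]


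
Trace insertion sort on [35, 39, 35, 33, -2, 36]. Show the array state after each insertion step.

First element 35 is already 'sorted'
Insert 39: shifted 0 elements -> [35, 39, 35, 33, -2, 36]
Insert 35: shifted 1 elements -> [35, 35, 39, 33, -2, 36]
Insert 33: shifted 3 elements -> [33, 35, 35, 39, -2, 36]
Insert -2: shifted 4 elements -> [-2, 33, 35, 35, 39, 36]
Insert 36: shifted 1 elements -> [-2, 33, 35, 35, 36, 39]


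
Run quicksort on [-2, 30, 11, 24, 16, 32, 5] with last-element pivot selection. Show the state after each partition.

Partition 1: pivot=5 at index 1 -> [-2, 5, 11, 24, 16, 32, 30]
Partition 2: pivot=30 at index 5 -> [-2, 5, 11, 24, 16, 30, 32]
Partition 3: pivot=16 at index 3 -> [-2, 5, 11, 16, 24, 30, 32]


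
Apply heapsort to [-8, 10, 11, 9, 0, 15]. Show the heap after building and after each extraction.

Build heap: [15, 10, 11, 9, 0, -8]
Extract 15: [11, 10, -8, 9, 0, 15]
Extract 11: [10, 9, -8, 0, 11, 15]
Extract 10: [9, 0, -8, 10, 11, 15]
Extract 9: [0, -8, 9, 10, 11, 15]
Extract 0: [-8, 0, 9, 10, 11, 15]


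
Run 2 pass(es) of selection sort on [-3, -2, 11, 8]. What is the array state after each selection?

Pass 1: Select minimum -3 at index 0, swap -> [-3, -2, 11, 8]
Pass 2: Select minimum -2 at index 1, swap -> [-3, -2, 11, 8]


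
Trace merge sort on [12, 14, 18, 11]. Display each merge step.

Divide and conquer:
  Merge [12] + [14] -> [12, 14]
  Merge [18] + [11] -> [11, 18]
  Merge [12, 14] + [11, 18] -> [11, 12, 14, 18]


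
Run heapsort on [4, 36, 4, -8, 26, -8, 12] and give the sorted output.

Build heap: [36, 26, 12, -8, 4, -8, 4]
Extract 36: [26, 4, 12, -8, 4, -8, 36]
Extract 26: [12, 4, -8, -8, 4, 26, 36]
Extract 12: [4, 4, -8, -8, 12, 26, 36]
Extract 4: [4, -8, -8, 4, 12, 26, 36]
Extract 4: [-8, -8, 4, 4, 12, 26, 36]
Extract -8: [-8, -8, 4, 4, 12, 26, 36]


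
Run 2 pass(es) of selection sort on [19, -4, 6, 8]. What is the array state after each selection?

Pass 1: Select minimum -4 at index 1, swap -> [-4, 19, 6, 8]
Pass 2: Select minimum 6 at index 2, swap -> [-4, 6, 19, 8]


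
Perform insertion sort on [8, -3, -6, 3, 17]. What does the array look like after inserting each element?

First element 8 is already 'sorted'
Insert -3: shifted 1 elements -> [-3, 8, -6, 3, 17]
Insert -6: shifted 2 elements -> [-6, -3, 8, 3, 17]
Insert 3: shifted 1 elements -> [-6, -3, 3, 8, 17]
Insert 17: shifted 0 elements -> [-6, -3, 3, 8, 17]


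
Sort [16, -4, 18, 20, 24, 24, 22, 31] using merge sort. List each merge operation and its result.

Divide and conquer:
  Merge [16] + [-4] -> [-4, 16]
  Merge [18] + [20] -> [18, 20]
  Merge [-4, 16] + [18, 20] -> [-4, 16, 18, 20]
  Merge [24] + [24] -> [24, 24]
  Merge [22] + [31] -> [22, 31]
  Merge [24, 24] + [22, 31] -> [22, 24, 24, 31]
  Merge [-4, 16, 18, 20] + [22, 24, 24, 31] -> [-4, 16, 18, 20, 22, 24, 24, 31]


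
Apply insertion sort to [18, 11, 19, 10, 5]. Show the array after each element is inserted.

First element 18 is already 'sorted'
Insert 11: shifted 1 elements -> [11, 18, 19, 10, 5]
Insert 19: shifted 0 elements -> [11, 18, 19, 10, 5]
Insert 10: shifted 3 elements -> [10, 11, 18, 19, 5]
Insert 5: shifted 4 elements -> [5, 10, 11, 18, 19]


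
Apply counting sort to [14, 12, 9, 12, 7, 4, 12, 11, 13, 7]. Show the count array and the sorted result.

Count array: [0, 0, 0, 0, 1, 0, 0, 2, 0, 1, 0, 1, 3, 1, 1]
(count[i] = number of elements equal to i)
Cumulative count: [0, 0, 0, 0, 1, 1, 1, 3, 3, 4, 4, 5, 8, 9, 10]
Sorted: [4, 7, 7, 9, 11, 12, 12, 12, 13, 14]
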